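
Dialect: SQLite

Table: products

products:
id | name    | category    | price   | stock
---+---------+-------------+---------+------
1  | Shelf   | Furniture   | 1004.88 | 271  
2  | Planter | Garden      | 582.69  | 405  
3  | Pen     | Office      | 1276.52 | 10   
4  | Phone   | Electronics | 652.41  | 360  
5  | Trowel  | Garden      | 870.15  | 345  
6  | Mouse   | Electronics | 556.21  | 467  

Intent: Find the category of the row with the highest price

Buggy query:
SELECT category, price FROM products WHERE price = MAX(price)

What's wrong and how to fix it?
Bug: WHERE is evaluated per row; an aggregate over the whole table isn't defined there

Fix: Wrap MAX in a scalar subquery so WHERE compares against a single value

Corrected query:
SELECT category, price FROM products WHERE price = (SELECT MAX(price) FROM products)

Result:
category | price  
---------+--------
Office   | 1276.52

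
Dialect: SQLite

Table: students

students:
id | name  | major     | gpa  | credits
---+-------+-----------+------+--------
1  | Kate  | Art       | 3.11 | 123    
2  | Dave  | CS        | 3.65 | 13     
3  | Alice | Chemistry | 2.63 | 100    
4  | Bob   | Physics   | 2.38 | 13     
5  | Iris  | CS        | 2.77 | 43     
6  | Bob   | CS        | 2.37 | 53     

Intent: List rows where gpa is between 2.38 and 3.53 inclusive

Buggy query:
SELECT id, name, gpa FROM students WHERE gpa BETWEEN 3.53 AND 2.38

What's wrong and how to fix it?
Bug: The bounds are reversed; BETWEEN a AND b requires a <= b to match anything

Fix: Write BETWEEN 2.38 AND 3.53

Corrected query:
SELECT id, name, gpa FROM students WHERE gpa BETWEEN 2.38 AND 3.53

Result:
id | name  | gpa 
---+-------+-----
1  | Kate  | 3.11
3  | Alice | 2.63
4  | Bob   | 2.38
5  | Iris  | 2.77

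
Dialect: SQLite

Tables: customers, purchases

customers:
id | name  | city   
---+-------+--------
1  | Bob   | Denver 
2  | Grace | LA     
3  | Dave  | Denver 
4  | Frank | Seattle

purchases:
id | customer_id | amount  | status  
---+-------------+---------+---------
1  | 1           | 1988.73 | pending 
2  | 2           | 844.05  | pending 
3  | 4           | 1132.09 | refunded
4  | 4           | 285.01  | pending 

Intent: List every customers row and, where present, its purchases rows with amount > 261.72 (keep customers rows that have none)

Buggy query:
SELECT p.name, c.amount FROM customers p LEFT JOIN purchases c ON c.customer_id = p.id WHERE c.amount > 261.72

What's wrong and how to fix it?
Bug: Filtering c.amount in WHERE discards the NULL rows produced by LEFT JOIN, turning it into an inner join

Fix: Move the right-table condition into the ON clause so unmatched parents are kept

Corrected query:
SELECT p.name, c.amount FROM customers p LEFT JOIN purchases c ON c.customer_id = p.id AND c.amount > 261.72

Result:
name  | amount 
------+--------
Bob   | 1988.73
Grace | 844.05 
Dave  | NULL   
Frank | 285.01 
Frank | 1132.09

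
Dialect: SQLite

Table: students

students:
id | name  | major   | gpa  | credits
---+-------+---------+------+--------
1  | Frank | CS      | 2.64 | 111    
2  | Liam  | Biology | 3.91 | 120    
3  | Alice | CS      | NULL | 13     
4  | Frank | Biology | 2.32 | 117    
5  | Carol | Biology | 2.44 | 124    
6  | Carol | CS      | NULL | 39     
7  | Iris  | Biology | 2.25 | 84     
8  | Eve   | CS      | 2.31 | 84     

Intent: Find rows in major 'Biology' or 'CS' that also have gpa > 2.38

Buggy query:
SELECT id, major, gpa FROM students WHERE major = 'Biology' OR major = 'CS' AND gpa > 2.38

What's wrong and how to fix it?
Bug: AND binds tighter than OR, so this parses as major = 'Biology' OR (major = 'CS' AND gpa > 2.38)

Fix: Add parentheses around the OR so the AND applies to both alternatives

Corrected query:
SELECT id, major, gpa FROM students WHERE (major = 'Biology' OR major = 'CS') AND gpa > 2.38

Result:
id | major   | gpa 
---+---------+-----
1  | CS      | 2.64
2  | Biology | 3.91
5  | Biology | 2.44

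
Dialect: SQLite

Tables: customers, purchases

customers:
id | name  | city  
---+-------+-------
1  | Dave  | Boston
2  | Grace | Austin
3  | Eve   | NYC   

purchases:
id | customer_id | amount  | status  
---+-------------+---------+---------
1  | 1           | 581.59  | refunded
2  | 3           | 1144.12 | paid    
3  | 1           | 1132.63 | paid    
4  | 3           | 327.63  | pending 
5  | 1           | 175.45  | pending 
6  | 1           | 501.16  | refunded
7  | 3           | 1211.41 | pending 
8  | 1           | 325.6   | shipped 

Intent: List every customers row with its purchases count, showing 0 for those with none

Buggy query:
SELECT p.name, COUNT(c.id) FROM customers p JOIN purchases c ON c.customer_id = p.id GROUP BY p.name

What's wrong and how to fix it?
Bug: An inner join excludes parents with zero children

Fix: Use LEFT JOIN so parents without children still appear (COUNT(c.id) gives 0)

Corrected query:
SELECT p.name, COUNT(c.id) FROM customers p LEFT JOIN purchases c ON c.customer_id = p.id GROUP BY p.name

Result:
name  | COUNT(c.id)
------+------------
Dave  | 5          
Eve   | 3          
Grace | 0          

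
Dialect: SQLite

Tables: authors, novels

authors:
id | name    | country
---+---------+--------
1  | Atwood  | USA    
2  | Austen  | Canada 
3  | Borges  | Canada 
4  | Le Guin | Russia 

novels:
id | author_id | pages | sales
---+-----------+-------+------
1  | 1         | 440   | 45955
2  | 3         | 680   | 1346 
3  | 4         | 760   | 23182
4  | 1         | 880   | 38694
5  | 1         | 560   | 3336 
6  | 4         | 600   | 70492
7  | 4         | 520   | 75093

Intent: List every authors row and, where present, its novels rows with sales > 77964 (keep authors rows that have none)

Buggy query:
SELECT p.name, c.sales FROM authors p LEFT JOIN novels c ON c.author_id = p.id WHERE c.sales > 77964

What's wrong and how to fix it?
Bug: Filtering c.sales in WHERE discards the NULL rows produced by LEFT JOIN, turning it into an inner join

Fix: Put 'c.sales > 77964' in the JOIN's ON clause instead of WHERE

Corrected query:
SELECT p.name, c.sales FROM authors p LEFT JOIN novels c ON c.author_id = p.id AND c.sales > 77964

Result:
name    | sales
--------+------
Atwood  | NULL 
Austen  | NULL 
Borges  | NULL 
Le Guin | NULL 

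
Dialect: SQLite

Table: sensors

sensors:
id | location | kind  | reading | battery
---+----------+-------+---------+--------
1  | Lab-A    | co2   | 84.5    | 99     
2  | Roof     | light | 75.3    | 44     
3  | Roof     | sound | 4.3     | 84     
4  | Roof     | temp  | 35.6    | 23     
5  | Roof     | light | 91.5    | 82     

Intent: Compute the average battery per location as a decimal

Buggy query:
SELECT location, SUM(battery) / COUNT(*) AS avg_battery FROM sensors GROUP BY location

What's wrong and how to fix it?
Bug: SUM(battery) and COUNT(*) are both integers; the division truncates the fractional part

Fix: Multiply by 1.0 (or CAST to REAL) to force floating-point division

Corrected query:
SELECT location, SUM(battery) * 1.0 / COUNT(*) AS avg_battery FROM sensors GROUP BY location

Result:
location | avg_battery
---------+------------
Lab-A    | 99         
Roof     | 58.25      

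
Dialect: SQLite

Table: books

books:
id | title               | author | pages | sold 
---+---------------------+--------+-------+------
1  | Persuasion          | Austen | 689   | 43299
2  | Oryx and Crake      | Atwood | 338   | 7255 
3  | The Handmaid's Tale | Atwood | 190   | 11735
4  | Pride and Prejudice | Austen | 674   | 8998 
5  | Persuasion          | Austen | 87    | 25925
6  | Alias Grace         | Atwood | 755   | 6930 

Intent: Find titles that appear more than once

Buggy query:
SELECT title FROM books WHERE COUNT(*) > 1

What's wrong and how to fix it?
Bug: COUNT(*) is an aggregate and cannot be used in WHERE

Fix: GROUP BY title, then filter groups with HAVING COUNT(*) > 1

Corrected query:
SELECT title FROM books GROUP BY title HAVING COUNT(*) > 1

Result:
title     
----------
Persuasion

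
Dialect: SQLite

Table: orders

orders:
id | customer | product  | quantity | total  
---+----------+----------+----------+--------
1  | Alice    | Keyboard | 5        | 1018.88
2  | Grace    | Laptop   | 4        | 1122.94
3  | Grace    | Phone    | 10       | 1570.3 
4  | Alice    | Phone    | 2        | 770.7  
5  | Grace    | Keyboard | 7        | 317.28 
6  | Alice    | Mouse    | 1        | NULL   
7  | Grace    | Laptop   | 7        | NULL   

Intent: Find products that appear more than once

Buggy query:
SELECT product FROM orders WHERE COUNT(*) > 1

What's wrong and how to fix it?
Bug: COUNT(*) is an aggregate and cannot be used in WHERE

Fix: Group first, then use HAVING for the count condition

Corrected query:
SELECT product FROM orders GROUP BY product HAVING COUNT(*) > 1

Result:
product 
--------
Keyboard
Laptop  
Phone   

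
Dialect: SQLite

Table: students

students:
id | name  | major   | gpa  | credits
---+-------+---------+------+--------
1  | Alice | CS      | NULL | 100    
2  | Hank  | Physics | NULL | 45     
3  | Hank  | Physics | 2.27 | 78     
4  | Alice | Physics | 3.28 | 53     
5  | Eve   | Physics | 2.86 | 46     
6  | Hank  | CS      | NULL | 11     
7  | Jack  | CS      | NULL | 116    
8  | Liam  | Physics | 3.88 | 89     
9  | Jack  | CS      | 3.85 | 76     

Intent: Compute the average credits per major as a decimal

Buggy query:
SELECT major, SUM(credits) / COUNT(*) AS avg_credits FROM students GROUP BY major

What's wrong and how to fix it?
Bug: Both operands are integers, so '/' performs integer division and truncates

Fix: Cast one side to REAL so the division keeps the fractional part

Corrected query:
SELECT major, SUM(credits) * 1.0 / COUNT(*) AS avg_credits FROM students GROUP BY major

Result:
major   | avg_credits
--------+------------
CS      | 75.75      
Physics | 62.2       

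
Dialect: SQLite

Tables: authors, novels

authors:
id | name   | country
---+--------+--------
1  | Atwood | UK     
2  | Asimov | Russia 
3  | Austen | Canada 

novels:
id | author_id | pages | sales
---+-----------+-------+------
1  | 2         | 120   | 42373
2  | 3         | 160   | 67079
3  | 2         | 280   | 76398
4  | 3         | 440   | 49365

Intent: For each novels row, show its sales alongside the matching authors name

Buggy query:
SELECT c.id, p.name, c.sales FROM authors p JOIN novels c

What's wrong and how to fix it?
Bug: Missing join condition: each novels row is matched to all authors rows instead of just its own

Fix: Specify the join condition linking the foreign key to the parent id

Corrected query:
SELECT c.id, p.name, c.sales FROM authors p JOIN novels c ON c.author_id = p.id

Result:
id | name   | sales
---+--------+------
1  | Asimov | 42373
2  | Austen | 67079
3  | Asimov | 76398
4  | Austen | 49365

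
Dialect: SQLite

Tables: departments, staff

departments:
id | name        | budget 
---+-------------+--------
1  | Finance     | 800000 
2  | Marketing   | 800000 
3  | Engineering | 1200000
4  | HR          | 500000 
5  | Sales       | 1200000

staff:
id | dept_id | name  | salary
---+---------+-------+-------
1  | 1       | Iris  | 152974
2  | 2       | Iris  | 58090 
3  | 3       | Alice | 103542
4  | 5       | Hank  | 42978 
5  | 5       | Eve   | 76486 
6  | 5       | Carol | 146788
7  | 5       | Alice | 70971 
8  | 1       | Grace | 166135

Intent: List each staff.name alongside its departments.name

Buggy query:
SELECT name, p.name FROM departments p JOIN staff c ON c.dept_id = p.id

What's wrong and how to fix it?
Bug: 'name' exists in both joined tables, so the database can't tell which one is meant

Fix: Qualify the column with its table alias (c.name)

Corrected query:
SELECT c.name, p.name FROM departments p JOIN staff c ON c.dept_id = p.id

Result:
name  | name       
------+------------
Iris  | Finance    
Iris  | Marketing  
Alice | Engineering
Hank  | Sales      
Eve   | Sales      
Carol | Sales      
Alice | Sales      
Grace | Finance    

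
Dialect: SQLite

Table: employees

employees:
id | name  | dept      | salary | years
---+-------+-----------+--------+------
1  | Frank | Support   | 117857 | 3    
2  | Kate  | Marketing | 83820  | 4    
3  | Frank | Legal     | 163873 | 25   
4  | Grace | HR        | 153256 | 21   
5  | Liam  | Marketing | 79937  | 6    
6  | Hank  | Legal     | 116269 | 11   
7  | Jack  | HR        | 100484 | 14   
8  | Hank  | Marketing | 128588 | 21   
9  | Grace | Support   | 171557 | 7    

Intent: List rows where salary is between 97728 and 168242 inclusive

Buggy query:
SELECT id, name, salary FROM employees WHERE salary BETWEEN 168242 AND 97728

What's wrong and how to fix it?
Bug: The bounds are reversed; BETWEEN a AND b requires a <= b to match anything

Fix: Swap the bounds so the smaller value comes first

Corrected query:
SELECT id, name, salary FROM employees WHERE salary BETWEEN 97728 AND 168242

Result:
id | name  | salary
---+-------+-------
1  | Frank | 117857
3  | Frank | 163873
4  | Grace | 153256
6  | Hank  | 116269
7  | Jack  | 100484
8  | Hank  | 128588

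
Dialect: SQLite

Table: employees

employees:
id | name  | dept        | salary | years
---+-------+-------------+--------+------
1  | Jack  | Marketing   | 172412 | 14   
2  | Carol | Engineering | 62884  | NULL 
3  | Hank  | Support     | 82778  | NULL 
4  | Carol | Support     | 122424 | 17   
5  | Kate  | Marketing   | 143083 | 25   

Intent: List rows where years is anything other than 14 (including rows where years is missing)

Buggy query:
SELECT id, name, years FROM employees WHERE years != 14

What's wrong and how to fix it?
Bug: 'years != 14' is unknown when years is NULL, so NULL rows are silently excluded

Fix: Add an explicit OR years IS NULL to include the missing-value rows

Corrected query:
SELECT id, name, years FROM employees WHERE years != 14 OR years IS NULL

Result:
id | name  | years
---+-------+------
2  | Carol | NULL 
3  | Hank  | NULL 
4  | Carol | 17   
5  | Kate  | 25   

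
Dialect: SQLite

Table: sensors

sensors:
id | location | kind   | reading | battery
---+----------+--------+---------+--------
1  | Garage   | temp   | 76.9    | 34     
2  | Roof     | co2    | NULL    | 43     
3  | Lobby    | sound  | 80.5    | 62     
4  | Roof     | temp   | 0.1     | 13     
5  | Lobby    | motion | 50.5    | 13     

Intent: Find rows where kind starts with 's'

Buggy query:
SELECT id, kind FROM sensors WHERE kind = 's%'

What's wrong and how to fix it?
Bug: '=' compares the literal string including the % character; pattern matching needs LIKE

Fix: Replace '=' with LIKE so 's%' is treated as a pattern

Corrected query:
SELECT id, kind FROM sensors WHERE kind LIKE 's%'

Result:
id | kind 
---+------
3  | sound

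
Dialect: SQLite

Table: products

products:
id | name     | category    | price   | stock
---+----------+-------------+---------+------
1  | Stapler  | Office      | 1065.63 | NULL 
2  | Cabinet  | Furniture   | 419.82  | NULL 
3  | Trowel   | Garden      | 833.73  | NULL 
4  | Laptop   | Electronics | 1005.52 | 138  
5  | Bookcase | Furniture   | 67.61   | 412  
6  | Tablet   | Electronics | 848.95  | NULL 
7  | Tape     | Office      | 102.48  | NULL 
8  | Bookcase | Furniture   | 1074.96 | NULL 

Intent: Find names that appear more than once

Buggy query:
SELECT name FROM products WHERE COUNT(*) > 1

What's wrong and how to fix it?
Bug: WHERE can't reference COUNT(*); aggregates are computed after WHERE

Fix: GROUP BY name, then filter groups with HAVING COUNT(*) > 1

Corrected query:
SELECT name FROM products GROUP BY name HAVING COUNT(*) > 1

Result:
name    
--------
Bookcase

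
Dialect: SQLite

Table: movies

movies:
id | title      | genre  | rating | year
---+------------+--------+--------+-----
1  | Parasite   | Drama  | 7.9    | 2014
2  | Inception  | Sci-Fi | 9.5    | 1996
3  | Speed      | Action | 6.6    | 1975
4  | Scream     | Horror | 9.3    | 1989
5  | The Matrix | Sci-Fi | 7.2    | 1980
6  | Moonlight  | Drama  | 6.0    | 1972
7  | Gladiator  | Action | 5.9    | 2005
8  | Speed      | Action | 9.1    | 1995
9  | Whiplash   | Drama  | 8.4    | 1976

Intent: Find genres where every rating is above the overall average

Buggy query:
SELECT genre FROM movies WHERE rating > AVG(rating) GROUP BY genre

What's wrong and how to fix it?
Bug: AVG() is an aggregate; it can't sit directly in WHERE

Fix: Compute the overall average in a scalar subquery and compare each group's MIN against it in HAVING

Corrected query:
SELECT genre FROM movies GROUP BY genre HAVING MIN(rating) > (SELECT AVG(rating) FROM movies)

Result:
genre 
------
Horror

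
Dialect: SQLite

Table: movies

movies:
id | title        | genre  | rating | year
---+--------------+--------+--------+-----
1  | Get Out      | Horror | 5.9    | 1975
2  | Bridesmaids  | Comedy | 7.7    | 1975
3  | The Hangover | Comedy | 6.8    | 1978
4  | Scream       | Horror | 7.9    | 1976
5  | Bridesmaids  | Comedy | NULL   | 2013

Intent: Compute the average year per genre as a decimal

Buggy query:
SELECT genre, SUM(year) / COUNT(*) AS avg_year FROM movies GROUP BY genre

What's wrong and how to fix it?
Bug: SUM(year) and COUNT(*) are both integers; the division truncates the fractional part

Fix: Cast one side to REAL so the division keeps the fractional part

Corrected query:
SELECT genre, SUM(year) * 1.0 / COUNT(*) AS avg_year FROM movies GROUP BY genre

Result:
genre  | avg_year   
-------+------------
Comedy | 1988.666667
Horror | 1975.5     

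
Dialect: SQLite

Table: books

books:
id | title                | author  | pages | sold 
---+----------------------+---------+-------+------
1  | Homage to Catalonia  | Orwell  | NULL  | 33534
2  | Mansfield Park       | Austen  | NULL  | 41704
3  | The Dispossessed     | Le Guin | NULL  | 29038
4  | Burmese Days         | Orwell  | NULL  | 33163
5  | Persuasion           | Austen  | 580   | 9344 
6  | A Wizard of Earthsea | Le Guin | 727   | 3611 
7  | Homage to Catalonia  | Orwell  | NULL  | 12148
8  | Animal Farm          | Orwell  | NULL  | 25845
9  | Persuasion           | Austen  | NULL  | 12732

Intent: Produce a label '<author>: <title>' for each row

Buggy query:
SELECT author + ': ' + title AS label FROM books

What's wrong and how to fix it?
Bug: '+' is numeric addition; on text columns SQLite converts them to 0 instead of concatenating

Fix: Replace + with || to concatenate text

Corrected query:
SELECT author || ': ' || title AS label FROM books

Result:
label                        
-----------------------------
Orwell: Homage to Catalonia  
Austen: Mansfield Park       
Le Guin: The Dispossessed    
Orwell: Burmese Days         
Austen: Persuasion           
Le Guin: A Wizard of Earthsea
Orwell: Homage to Catalonia  
Orwell: Animal Farm          
Austen: Persuasion           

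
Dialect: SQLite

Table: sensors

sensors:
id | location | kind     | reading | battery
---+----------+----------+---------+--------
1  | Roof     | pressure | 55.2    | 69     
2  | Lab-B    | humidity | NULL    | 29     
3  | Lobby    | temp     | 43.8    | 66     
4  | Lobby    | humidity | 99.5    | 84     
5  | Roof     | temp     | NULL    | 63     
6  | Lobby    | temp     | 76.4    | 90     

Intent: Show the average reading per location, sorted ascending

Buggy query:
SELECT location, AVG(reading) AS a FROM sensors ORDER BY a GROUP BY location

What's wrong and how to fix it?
Bug: GROUP BY must precede ORDER BY

Fix: Move ORDER BY to the end, after GROUP BY

Corrected query:
SELECT location, AVG(reading) AS a FROM sensors GROUP BY location ORDER BY a

Result:
location | a        
---------+----------
Lab-B    | NULL     
Roof     | 55.2     
Lobby    | 73.233333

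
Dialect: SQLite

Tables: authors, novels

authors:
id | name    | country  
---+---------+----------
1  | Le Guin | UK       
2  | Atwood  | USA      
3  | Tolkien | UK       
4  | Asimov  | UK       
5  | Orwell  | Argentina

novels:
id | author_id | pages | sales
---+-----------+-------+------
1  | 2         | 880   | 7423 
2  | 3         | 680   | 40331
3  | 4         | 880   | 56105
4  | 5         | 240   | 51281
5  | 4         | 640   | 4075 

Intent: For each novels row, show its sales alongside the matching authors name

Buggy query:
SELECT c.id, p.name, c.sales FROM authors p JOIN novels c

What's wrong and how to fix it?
Bug: JOIN with no ON clause produces a cartesian product; every novels row pairs with every authors row

Fix: Specify the join condition linking the foreign key to the parent id

Corrected query:
SELECT c.id, p.name, c.sales FROM authors p JOIN novels c ON c.author_id = p.id

Result:
id | name    | sales
---+---------+------
1  | Atwood  | 7423 
2  | Tolkien | 40331
3  | Asimov  | 56105
4  | Orwell  | 51281
5  | Asimov  | 4075 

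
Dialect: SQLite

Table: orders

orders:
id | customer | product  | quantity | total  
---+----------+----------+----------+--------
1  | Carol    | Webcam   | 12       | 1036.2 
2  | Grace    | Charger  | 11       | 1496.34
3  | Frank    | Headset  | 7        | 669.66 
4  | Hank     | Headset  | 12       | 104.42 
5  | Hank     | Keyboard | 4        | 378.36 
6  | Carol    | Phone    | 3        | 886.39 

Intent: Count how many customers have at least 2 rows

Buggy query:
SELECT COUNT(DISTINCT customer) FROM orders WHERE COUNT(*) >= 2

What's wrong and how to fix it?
Bug: WHERE filters individual rows, not groups, so a group-level COUNT is invalid there

Fix: Use a subquery that GROUPs and filters with HAVING, then count its rows

Corrected query:
SELECT COUNT(*) FROM (SELECT customer FROM orders GROUP BY customer HAVING COUNT(*) >= 2)

Result:
COUNT(*)
--------
2       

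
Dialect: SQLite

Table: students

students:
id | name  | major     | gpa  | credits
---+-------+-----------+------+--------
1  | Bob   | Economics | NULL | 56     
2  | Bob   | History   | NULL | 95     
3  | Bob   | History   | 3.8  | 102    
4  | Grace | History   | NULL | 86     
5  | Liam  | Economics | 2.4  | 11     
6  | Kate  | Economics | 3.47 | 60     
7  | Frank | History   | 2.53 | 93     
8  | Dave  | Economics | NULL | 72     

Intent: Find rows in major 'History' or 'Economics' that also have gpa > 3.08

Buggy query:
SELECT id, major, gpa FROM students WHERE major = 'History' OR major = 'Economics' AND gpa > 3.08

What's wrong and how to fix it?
Bug: AND binds tighter than OR, so this parses as major = 'History' OR (major = 'Economics' AND gpa > 3.08)

Fix: Group the OR with parentheses (or use IN), then AND the threshold

Corrected query:
SELECT id, major, gpa FROM students WHERE (major = 'History' OR major = 'Economics') AND gpa > 3.08

Result:
id | major     | gpa 
---+-----------+-----
3  | History   | 3.8 
6  | Economics | 3.47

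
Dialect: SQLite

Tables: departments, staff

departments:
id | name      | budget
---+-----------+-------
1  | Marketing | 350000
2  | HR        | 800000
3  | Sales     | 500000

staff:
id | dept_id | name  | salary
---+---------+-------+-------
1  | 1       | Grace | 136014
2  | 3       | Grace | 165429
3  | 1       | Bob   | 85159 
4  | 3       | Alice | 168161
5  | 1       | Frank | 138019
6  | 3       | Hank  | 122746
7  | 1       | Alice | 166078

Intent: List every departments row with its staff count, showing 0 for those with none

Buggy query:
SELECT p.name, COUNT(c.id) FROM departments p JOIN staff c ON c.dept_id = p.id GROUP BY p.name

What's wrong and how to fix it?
Bug: An inner join excludes parents with zero children

Fix: Use LEFT JOIN so parents without children still appear (COUNT(c.id) gives 0)

Corrected query:
SELECT p.name, COUNT(c.id) FROM departments p LEFT JOIN staff c ON c.dept_id = p.id GROUP BY p.name

Result:
name      | COUNT(c.id)
----------+------------
HR        | 0          
Marketing | 4          
Sales     | 3          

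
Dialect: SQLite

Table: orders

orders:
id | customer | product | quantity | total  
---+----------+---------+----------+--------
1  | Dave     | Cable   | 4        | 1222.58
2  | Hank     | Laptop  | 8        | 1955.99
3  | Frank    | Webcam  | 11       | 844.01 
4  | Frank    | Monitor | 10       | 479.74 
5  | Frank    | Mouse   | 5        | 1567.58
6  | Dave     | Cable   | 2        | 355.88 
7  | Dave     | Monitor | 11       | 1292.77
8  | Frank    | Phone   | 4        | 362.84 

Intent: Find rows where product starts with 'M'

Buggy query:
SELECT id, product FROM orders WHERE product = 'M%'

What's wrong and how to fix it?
Bug: '=' compares the literal string including the % character; pattern matching needs LIKE

Fix: Replace '=' with LIKE so 'M%' is treated as a pattern

Corrected query:
SELECT id, product FROM orders WHERE product LIKE 'M%'

Result:
id | product
---+--------
4  | Monitor
5  | Mouse  
7  | Monitor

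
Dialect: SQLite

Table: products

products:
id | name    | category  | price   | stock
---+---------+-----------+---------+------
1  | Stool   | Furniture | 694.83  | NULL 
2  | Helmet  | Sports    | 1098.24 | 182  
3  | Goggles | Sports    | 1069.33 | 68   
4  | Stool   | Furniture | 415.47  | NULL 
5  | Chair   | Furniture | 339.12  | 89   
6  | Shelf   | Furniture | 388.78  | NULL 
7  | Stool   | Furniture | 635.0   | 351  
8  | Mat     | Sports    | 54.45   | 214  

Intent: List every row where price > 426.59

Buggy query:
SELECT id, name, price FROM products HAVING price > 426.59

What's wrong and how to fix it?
Bug: HAVING filters the output of aggregation, but this query has no GROUP BY and no aggregate functions, so SQLite rejects it (HAVING clause on a non-aggregate query); the condition here is per row

Fix: Replace HAVING with WHERE since the condition applies to individual rows

Corrected query:
SELECT id, name, price FROM products WHERE price > 426.59

Result:
id | name    | price  
---+---------+--------
1  | Stool   | 694.83 
2  | Helmet  | 1098.24
3  | Goggles | 1069.33
7  | Stool   | 635    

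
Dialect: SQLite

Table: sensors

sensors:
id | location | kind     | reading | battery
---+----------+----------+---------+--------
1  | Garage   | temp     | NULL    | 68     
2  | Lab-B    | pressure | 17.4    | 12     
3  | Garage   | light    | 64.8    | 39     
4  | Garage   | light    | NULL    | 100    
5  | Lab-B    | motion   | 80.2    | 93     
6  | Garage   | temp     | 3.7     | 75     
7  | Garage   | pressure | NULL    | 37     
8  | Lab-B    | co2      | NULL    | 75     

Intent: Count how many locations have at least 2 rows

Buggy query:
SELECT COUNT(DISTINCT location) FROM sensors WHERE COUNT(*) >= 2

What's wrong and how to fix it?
Bug: COUNT(*) cannot appear in WHERE; the per-group count doesn't exist yet

Fix: Use a subquery that GROUPs and filters with HAVING, then count its rows

Corrected query:
SELECT COUNT(*) FROM (SELECT location FROM sensors GROUP BY location HAVING COUNT(*) >= 2)

Result:
COUNT(*)
--------
2       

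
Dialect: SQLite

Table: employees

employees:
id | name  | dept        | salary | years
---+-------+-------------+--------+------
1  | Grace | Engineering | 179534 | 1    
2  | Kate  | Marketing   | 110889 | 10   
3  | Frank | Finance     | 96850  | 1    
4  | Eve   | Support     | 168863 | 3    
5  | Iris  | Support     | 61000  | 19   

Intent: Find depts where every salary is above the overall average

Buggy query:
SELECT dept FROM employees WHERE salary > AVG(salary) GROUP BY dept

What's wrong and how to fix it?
Bug: WHERE evaluates per row before aggregation, so AVG() is unavailable

Fix: Use a subquery for AVG and a HAVING MIN(...) filter so the condition holds for every row in the group

Corrected query:
SELECT dept FROM employees GROUP BY dept HAVING MIN(salary) > (SELECT AVG(salary) FROM employees)

Result:
dept       
-----------
Engineering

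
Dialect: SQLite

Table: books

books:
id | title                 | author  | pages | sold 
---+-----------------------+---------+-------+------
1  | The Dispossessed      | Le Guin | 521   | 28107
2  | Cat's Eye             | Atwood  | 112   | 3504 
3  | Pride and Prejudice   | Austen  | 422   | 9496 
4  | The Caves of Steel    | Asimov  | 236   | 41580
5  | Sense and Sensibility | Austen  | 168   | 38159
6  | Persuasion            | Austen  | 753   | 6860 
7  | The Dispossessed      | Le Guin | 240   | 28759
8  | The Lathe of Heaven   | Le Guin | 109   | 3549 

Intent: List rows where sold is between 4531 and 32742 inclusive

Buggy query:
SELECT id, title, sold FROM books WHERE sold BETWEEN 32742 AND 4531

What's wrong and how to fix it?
Bug: BETWEEN expects the lower bound first; with 32742 AND 4531 the range is empty

Fix: Swap the bounds so the smaller value comes first

Corrected query:
SELECT id, title, sold FROM books WHERE sold BETWEEN 4531 AND 32742

Result:
id | title               | sold 
---+---------------------+------
1  | The Dispossessed    | 28107
3  | Pride and Prejudice | 9496 
6  | Persuasion          | 6860 
7  | The Dispossessed    | 28759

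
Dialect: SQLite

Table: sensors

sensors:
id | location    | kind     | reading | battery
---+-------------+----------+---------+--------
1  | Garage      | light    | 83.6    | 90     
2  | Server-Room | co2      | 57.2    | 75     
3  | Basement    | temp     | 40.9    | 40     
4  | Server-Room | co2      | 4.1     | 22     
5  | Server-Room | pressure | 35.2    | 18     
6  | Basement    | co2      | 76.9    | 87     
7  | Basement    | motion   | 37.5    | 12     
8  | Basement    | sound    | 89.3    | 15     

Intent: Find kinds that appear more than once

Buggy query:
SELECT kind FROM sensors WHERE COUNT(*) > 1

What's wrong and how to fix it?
Bug: WHERE can't reference COUNT(*); aggregates are computed after WHERE

Fix: Group first, then use HAVING for the count condition

Corrected query:
SELECT kind FROM sensors GROUP BY kind HAVING COUNT(*) > 1

Result:
kind
----
co2 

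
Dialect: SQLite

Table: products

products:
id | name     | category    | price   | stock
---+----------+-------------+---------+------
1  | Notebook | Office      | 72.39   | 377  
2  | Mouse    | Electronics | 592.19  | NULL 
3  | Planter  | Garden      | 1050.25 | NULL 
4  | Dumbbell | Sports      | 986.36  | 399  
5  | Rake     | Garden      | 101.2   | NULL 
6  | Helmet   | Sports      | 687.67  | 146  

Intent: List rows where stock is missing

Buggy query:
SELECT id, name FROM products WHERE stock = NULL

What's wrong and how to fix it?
Bug: '= NULL' is always unknown in SQL three-valued logic, so no rows match

Fix: Replace '= NULL' with 'IS NULL'

Corrected query:
SELECT id, name FROM products WHERE stock IS NULL

Result:
id | name   
---+--------
2  | Mouse  
3  | Planter
5  | Rake   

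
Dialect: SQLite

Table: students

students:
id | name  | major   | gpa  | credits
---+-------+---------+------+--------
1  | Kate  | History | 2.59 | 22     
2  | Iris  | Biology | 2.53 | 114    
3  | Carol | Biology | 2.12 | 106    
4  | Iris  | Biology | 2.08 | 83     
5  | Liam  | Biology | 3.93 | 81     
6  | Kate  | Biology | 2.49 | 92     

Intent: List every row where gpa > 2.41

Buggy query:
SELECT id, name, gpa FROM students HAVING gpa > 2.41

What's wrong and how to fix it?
Bug: This is a non-aggregate query (no GROUP BY, no aggregates), so in SQLite the HAVING clause is invalid here; a row-level condition belongs in WHERE

Fix: Replace HAVING with WHERE since the condition applies to individual rows

Corrected query:
SELECT id, name, gpa FROM students WHERE gpa > 2.41

Result:
id | name | gpa 
---+------+-----
1  | Kate | 2.59
2  | Iris | 2.53
5  | Liam | 3.93
6  | Kate | 2.49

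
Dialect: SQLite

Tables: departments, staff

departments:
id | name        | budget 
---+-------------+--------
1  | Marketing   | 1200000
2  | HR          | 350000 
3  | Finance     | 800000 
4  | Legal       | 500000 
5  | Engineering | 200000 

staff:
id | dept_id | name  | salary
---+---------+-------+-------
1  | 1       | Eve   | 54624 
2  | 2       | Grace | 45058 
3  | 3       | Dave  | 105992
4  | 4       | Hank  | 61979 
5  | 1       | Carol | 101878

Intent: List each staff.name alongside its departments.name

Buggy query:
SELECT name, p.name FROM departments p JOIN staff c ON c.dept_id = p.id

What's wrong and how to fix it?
Bug: 'name' exists in both joined tables, so the database can't tell which one is meant

Fix: Prefix ambiguous columns with the table alias

Corrected query:
SELECT c.name, p.name FROM departments p JOIN staff c ON c.dept_id = p.id

Result:
name  | name     
------+----------
Eve   | Marketing
Grace | HR       
Dave  | Finance  
Hank  | Legal    
Carol | Marketing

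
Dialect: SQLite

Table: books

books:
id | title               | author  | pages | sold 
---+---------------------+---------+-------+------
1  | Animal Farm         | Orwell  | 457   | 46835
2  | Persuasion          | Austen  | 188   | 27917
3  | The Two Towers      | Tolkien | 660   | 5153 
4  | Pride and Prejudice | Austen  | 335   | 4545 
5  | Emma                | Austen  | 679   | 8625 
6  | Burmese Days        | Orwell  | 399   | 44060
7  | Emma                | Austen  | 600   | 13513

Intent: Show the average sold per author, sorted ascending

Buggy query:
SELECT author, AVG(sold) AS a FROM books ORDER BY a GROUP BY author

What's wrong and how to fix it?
Bug: GROUP BY must precede ORDER BY

Fix: Move ORDER BY to the end, after GROUP BY

Corrected query:
SELECT author, AVG(sold) AS a FROM books GROUP BY author ORDER BY a

Result:
author  | a      
--------+--------
Tolkien | 5153   
Austen  | 13650  
Orwell  | 45447.5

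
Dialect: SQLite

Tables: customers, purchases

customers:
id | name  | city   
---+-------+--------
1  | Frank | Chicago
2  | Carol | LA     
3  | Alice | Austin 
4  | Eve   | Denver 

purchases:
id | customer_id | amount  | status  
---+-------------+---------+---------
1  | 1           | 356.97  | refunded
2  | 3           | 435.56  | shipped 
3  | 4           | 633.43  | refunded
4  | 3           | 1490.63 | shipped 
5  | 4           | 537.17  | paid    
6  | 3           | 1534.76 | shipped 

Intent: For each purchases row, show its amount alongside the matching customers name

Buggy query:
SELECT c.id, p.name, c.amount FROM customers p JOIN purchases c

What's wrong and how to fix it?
Bug: Missing join condition: each purchases row is matched to all customers rows instead of just its own

Fix: Specify the join condition linking the foreign key to the parent id

Corrected query:
SELECT c.id, p.name, c.amount FROM customers p JOIN purchases c ON c.customer_id = p.id

Result:
id | name  | amount 
---+-------+--------
1  | Frank | 356.97 
2  | Alice | 435.56 
3  | Eve   | 633.43 
4  | Alice | 1490.63
5  | Eve   | 537.17 
6  | Alice | 1534.76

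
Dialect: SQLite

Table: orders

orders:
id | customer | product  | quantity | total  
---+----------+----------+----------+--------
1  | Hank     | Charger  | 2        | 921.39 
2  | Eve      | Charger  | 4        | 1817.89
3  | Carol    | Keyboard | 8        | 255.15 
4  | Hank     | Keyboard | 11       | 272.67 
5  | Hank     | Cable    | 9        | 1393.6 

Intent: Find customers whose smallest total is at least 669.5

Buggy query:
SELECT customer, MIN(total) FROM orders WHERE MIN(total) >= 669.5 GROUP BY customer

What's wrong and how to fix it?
Bug: MIN() in WHERE is a misuse of aggregate

Fix: Replace WHERE with HAVING after the GROUP BY

Corrected query:
SELECT customer, MIN(total) FROM orders GROUP BY customer HAVING MIN(total) >= 669.5

Result:
customer | MIN(total)
---------+-----------
Eve      | 1817.89   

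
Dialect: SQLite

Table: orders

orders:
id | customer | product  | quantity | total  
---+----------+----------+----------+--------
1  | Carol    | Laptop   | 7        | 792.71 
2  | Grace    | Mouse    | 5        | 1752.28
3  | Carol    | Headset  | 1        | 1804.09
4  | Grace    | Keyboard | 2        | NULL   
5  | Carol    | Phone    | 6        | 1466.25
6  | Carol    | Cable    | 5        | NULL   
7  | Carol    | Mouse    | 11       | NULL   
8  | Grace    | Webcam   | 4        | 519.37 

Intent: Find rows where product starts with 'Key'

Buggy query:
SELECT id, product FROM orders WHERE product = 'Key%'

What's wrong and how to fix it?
Bug: Wildcards only work with LIKE; '=' treats '%' as a literal character

Fix: Use LIKE for wildcard pattern matching

Corrected query:
SELECT id, product FROM orders WHERE product LIKE 'Key%'

Result:
id | product 
---+---------
4  | Keyboard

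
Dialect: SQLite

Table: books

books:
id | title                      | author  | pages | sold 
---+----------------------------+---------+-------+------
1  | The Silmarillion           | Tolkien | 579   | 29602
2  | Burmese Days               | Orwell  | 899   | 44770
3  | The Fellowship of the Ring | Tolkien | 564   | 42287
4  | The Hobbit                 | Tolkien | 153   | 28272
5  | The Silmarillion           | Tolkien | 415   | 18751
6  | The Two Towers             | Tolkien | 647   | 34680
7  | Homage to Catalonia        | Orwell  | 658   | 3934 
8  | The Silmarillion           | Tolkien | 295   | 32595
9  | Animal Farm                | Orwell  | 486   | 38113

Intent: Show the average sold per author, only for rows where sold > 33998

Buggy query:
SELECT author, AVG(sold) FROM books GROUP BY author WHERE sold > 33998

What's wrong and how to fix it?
Bug: WHERE cannot follow GROUP BY

Fix: Place WHERE between FROM and GROUP BY

Corrected query:
SELECT author, AVG(sold) FROM books WHERE sold > 33998 GROUP BY author

Result:
author  | AVG(sold)
--------+----------
Orwell  | 41441.5  
Tolkien | 38483.5  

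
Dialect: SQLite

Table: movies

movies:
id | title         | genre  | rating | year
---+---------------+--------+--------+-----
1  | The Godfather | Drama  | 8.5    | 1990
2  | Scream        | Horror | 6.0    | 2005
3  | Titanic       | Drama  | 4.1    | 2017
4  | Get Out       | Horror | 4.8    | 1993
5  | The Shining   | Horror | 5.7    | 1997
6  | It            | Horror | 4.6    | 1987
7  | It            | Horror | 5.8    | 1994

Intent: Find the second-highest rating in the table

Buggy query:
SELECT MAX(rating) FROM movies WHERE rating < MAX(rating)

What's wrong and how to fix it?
Bug: MAX(rating) on the right of the comparison is an aggregate-in-WHERE error

Fix: Put the inner MAX in a scalar subquery

Corrected query:
SELECT MAX(rating) FROM movies WHERE rating < (SELECT MAX(rating) FROM movies)

Result:
MAX(rating)
-----------
6          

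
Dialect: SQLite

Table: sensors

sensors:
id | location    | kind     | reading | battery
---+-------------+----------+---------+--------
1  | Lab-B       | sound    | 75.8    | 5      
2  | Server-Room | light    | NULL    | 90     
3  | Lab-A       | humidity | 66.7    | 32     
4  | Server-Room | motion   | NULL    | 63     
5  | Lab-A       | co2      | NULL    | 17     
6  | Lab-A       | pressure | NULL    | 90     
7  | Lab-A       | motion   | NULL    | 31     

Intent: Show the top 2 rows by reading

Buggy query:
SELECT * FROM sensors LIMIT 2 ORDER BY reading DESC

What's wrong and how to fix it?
Bug: ORDER BY cannot follow LIMIT; LIMIT is the final clause

Fix: Sort with ORDER BY, then apply LIMIT

Corrected query:
SELECT * FROM sensors ORDER BY reading DESC LIMIT 2

Result:
id | location | kind     | reading | battery
---+----------+----------+---------+--------
1  | Lab-B    | sound    | 75.8    | 5      
3  | Lab-A    | humidity | 66.7    | 32     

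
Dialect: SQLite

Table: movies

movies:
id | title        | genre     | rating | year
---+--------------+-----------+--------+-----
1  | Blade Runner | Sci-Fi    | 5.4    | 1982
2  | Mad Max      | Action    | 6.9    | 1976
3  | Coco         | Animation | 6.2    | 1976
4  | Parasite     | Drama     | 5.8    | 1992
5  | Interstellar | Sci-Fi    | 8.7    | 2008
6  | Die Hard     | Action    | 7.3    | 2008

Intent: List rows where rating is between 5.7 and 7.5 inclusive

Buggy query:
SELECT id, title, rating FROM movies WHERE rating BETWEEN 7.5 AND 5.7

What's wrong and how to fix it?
Bug: The bounds are reversed; BETWEEN a AND b requires a <= b to match anything

Fix: Swap the bounds so the smaller value comes first

Corrected query:
SELECT id, title, rating FROM movies WHERE rating BETWEEN 5.7 AND 7.5

Result:
id | title    | rating
---+----------+-------
2  | Mad Max  | 6.9   
3  | Coco     | 6.2   
4  | Parasite | 5.8   
6  | Die Hard | 7.3   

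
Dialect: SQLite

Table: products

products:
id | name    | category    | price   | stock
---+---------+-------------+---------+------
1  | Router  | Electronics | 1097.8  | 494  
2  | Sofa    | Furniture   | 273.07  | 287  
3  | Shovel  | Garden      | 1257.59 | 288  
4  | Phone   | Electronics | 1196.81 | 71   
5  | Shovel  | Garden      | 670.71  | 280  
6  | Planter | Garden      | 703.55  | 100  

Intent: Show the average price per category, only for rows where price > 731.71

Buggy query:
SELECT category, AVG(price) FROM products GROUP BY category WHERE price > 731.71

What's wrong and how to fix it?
Bug: WHERE cannot follow GROUP BY

Fix: Move the WHERE clause before GROUP BY

Corrected query:
SELECT category, AVG(price) FROM products WHERE price > 731.71 GROUP BY category

Result:
category    | AVG(price)
------------+-----------
Electronics | 1147.305  
Garden      | 1257.59   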